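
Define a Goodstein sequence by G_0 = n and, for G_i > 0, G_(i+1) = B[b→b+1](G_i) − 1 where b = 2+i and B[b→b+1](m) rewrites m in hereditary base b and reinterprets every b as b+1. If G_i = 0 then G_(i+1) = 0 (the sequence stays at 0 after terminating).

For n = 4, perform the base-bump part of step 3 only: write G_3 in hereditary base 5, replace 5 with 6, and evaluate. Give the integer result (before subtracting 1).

(0) 4|_2 = 2^2 ↦ 3^3|_3 = 27 ⇒ 26
(1) 26|_3 = 2·3^2 + 2·3 + 2 ↦ 2·4^2 + 2·4 + 2|_4 = 42 ⇒ 41
(2) 41|_4 = 2·4^2 + 2·4 + 1 ↦ 2·5^2 + 2·5 + 1|_5 = 61 ⇒ 60
(3) 60|_5 = 2·5^2 + 2·5 ↦ 2·6^2 + 2·6|_6 = 84 ⇒ 83

84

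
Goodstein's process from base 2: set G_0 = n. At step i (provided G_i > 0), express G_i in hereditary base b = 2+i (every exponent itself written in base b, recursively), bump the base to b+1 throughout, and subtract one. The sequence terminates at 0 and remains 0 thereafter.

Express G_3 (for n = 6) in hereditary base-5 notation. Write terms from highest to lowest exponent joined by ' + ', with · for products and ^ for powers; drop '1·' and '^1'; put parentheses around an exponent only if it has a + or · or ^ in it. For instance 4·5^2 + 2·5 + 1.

5^5

(0) 6|_2 = 2^2 + 2 ↦ 3^3 + 3|_3 = 30 ⇒ 29
(1) 29|_3 = 3^3 + 2 ↦ 4^4 + 2|_4 = 258 ⇒ 257
(2) 257|_4 = 4^4 + 1 ↦ 5^5 + 1|_5 = 3126 ⇒ 3125
(3) 3125|_5 = 5^5 ↦ 6^6|_6 = 46656 ⇒ 46655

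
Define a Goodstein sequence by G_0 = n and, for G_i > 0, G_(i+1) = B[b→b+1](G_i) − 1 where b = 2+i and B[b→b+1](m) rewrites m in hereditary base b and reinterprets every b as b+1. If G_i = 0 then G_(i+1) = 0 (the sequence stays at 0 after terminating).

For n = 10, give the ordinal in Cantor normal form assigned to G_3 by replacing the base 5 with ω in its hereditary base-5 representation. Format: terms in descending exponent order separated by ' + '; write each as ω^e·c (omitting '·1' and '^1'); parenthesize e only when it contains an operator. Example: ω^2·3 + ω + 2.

G_0=10  [base 2] 2^(2 + 1) + 2  →[2↦3]→  3^(3 + 1) + 3 = 84  −1 ⇒ G_1=83
G_1=83  [base 3] 3^(3 + 1) + 2  →[3↦4]→  4^(4 + 1) + 2 = 1026  −1 ⇒ G_2=1025
G_2=1025  [base 4] 4^(4 + 1) + 1  →[4↦5]→  5^(5 + 1) + 1 = 15626  −1 ⇒ G_3=15625
G_3=15625  [base 5] 5^(5 + 1)  →[5↦6]→  6^(6 + 1) = 279936  −1 ⇒ G_4=279935

ω^(ω + 1)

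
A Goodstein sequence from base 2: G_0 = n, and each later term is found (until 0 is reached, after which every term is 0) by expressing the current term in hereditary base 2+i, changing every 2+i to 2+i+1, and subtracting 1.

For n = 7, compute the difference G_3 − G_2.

2868

[0] 7 ≡ 2^2 + 2 + 1 (base 2). Lift 3: 31. −1: 30.
[1] 30 ≡ 3^3 + 3 (base 3). Lift 4: 260. −1: 259.
[2] 259 ≡ 4^4 + 3 (base 4). Lift 5: 3128. −1: 3127.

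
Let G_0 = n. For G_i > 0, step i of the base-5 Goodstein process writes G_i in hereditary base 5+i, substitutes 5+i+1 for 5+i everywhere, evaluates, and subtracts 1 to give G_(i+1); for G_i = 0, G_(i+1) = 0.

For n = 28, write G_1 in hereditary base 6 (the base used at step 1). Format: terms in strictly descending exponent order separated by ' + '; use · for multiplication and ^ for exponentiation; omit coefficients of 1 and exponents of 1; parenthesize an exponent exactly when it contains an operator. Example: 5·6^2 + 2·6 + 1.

6^2 + 2

base 5: 28 = 5^2 + 3; at 6: 6^2 + 3 = 39; next = 38
base 6: 38 = 6^2 + 2; at 7: 7^2 + 2 = 51; next = 50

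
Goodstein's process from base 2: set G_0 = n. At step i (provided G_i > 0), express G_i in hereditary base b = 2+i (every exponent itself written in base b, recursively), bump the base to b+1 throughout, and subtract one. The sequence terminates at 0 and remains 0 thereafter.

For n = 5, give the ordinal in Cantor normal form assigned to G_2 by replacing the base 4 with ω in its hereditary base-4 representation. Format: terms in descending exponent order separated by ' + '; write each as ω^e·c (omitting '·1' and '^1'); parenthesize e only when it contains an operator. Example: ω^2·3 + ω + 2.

ω^3·3 + ω^2·3 + ω·3 + 3

i=0: 5 = 2^2 + 1 (b=2); 2→3: 3^3 + 1 = 28; 28−1 = 27
i=1: 27 = 3^3 (b=3); 3→4: 4^4 = 256; 256−1 = 255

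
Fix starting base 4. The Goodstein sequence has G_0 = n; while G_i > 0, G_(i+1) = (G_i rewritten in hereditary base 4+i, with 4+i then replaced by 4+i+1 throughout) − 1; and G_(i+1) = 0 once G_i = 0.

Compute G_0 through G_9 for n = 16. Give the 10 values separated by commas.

(0) 16|_4 = 4^2 ↦ 5^2|_5 = 25 ⇒ 24
(1) 24|_5 = 4·5 + 4 ↦ 4·6 + 4|_6 = 28 ⇒ 27
(2) 27|_6 = 4·6 + 3 ↦ 4·7 + 3|_7 = 31 ⇒ 30
(3) 30|_7 = 4·7 + 2 ↦ 4·8 + 2|_8 = 34 ⇒ 33
(4) 33|_8 = 4·8 + 1 ↦ 4·9 + 1|_9 = 37 ⇒ 36
(5) 36|_9 = 4·9 ↦ 4·10|_10 = 40 ⇒ 39
(6) 39|_10 = 3·10 + 9 ↦ 3·11 + 9|_11 = 42 ⇒ 41
(7) 41|_11 = 3·11 + 8 ↦ 3·12 + 8|_12 = 44 ⇒ 43
(8) 43|_12 = 3·12 + 7 ↦ 3·13 + 7|_13 = 46 ⇒ 45

16, 24, 27, 30, 33, 36, 39, 41, 43, 45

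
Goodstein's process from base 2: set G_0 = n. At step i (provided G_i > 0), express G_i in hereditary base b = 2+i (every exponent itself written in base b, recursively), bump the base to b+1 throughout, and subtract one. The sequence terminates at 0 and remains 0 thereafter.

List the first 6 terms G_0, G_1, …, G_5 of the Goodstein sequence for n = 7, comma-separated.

(0) 7|_2 = 2^2 + 2 + 1 ↦ 3^3 + 3 + 1|_3 = 31 ⇒ 30
(1) 30|_3 = 3^3 + 3 ↦ 4^4 + 4|_4 = 260 ⇒ 259
(2) 259|_4 = 4^4 + 3 ↦ 5^5 + 3|_5 = 3128 ⇒ 3127
(3) 3127|_5 = 5^5 + 2 ↦ 6^6 + 2|_6 = 46658 ⇒ 46657
(4) 46657|_6 = 6^6 + 1 ↦ 7^7 + 1|_7 = 823544 ⇒ 823543

7, 30, 259, 3127, 46657, 823543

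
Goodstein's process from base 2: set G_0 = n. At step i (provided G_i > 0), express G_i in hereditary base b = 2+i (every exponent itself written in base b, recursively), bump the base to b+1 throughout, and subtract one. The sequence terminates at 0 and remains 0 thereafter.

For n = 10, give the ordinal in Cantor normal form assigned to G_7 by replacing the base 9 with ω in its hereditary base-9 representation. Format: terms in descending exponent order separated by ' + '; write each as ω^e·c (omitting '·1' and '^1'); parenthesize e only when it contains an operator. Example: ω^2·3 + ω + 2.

ω^ω·5 + ω^5·5 + ω^4·5 + ω^3·5 + ω^2·5 + ω·5 + 2

10 —HB2→ 2^(2 + 1) + 2 —bump→ 3^(3 + 1) + 3 = 84 —(−1)→ 83
83 —HB3→ 3^(3 + 1) + 2 —bump→ 4^(4 + 1) + 2 = 1026 —(−1)→ 1025
1025 —HB4→ 4^(4 + 1) + 1 —bump→ 5^(5 + 1) + 1 = 15626 —(−1)→ 15625
15625 —HB5→ 5^(5 + 1) —bump→ 6^(6 + 1) = 279936 —(−1)→ 279935
279935 —HB6→ 5·6^6 + 5·6^5 + 5·6^4 + 5·6^3 + 5·6^2 + 5·6 + 5 —bump→ 5·7^7 + 5·7^5 + 5·7^4 + 5·7^3 + 5·7^2 + 5·7 + 5 = 4215755 —(−1)→ 4215754
4215754 —HB7→ 5·7^7 + 5·7^5 + 5·7^4 + 5·7^3 + 5·7^2 + 5·7 + 4 —bump→ 5·8^8 + 5·8^5 + 5·8^4 + 5·8^3 + 5·8^2 + 5·8 + 4 = 84073324 —(−1)→ 84073323
84073323 —HB8→ 5·8^8 + 5·8^5 + 5·8^4 + 5·8^3 + 5·8^2 + 5·8 + 3 —bump→ 5·9^9 + 5·9^5 + 5·9^4 + 5·9^3 + 5·9^2 + 5·9 + 3 = 1937434593 —(−1)→ 1937434592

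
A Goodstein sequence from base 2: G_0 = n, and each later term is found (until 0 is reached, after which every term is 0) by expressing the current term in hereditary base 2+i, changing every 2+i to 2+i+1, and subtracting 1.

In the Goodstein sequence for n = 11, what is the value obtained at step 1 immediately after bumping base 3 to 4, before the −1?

step 0: 11 = 2^(2 + 1) + 2 + 1; sub 3 for 2: 3^(3 + 1) + 3 + 1; = 85; G_1 = 85−1 = 84
step 1: 84 = 3^(3 + 1) + 3; sub 4 for 3: 4^(4 + 1) + 4; = 1028; G_2 = 1028−1 = 1027

1028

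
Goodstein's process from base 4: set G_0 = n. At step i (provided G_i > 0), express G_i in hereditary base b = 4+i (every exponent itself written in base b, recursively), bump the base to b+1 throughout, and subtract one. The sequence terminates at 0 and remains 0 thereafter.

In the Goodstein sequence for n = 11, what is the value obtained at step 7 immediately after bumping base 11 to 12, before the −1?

step 0: 11 = 2·4 + 3; sub 5 for 4: 2·5 + 3; = 13; G_1 = 13−1 = 12
step 1: 12 = 2·5 + 2; sub 6 for 5: 2·6 + 2; = 14; G_2 = 14−1 = 13
step 2: 13 = 2·6 + 1; sub 7 for 6: 2·7 + 1; = 15; G_3 = 15−1 = 14
step 3: 14 = 2·7; sub 8 for 7: 2·8; = 16; G_4 = 16−1 = 15
step 4: 15 = 8 + 7; sub 9 for 8: 9 + 7; = 16; G_5 = 16−1 = 15
step 5: 15 = 9 + 6; sub 10 for 9: 10 + 6; = 16; G_6 = 16−1 = 15
step 6: 15 = 10 + 5; sub 11 for 10: 11 + 5; = 16; G_7 = 16−1 = 15

16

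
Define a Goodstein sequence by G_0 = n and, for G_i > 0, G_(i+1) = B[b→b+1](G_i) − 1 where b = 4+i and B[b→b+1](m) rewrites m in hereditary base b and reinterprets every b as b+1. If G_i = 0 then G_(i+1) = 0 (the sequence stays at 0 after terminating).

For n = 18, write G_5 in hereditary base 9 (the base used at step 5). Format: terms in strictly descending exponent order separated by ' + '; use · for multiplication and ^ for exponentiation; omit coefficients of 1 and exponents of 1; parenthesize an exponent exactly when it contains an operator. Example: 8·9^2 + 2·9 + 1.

18 —HB4→ 4^2 + 2 —bump→ 5^2 + 2 = 27 —(−1)→ 26
26 —HB5→ 5^2 + 1 —bump→ 6^2 + 1 = 37 —(−1)→ 36
36 —HB6→ 6^2 —bump→ 7^2 = 49 —(−1)→ 48
48 —HB7→ 6·7 + 6 —bump→ 6·8 + 6 = 54 —(−1)→ 53
53 —HB8→ 6·8 + 5 —bump→ 6·9 + 5 = 59 —(−1)→ 58

6·9 + 4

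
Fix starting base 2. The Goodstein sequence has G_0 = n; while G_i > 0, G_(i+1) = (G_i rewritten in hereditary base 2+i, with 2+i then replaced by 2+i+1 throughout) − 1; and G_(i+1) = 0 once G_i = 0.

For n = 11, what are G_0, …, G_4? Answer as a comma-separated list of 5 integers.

step 0: 11 = 2^(2 + 1) + 2 + 1; sub 3 for 2: 3^(3 + 1) + 3 + 1; = 85; G_1 = 85−1 = 84
step 1: 84 = 3^(3 + 1) + 3; sub 4 for 3: 4^(4 + 1) + 4; = 1028; G_2 = 1028−1 = 1027
step 2: 1027 = 4^(4 + 1) + 3; sub 5 for 4: 5^(5 + 1) + 3; = 15628; G_3 = 15628−1 = 15627
step 3: 15627 = 5^(5 + 1) + 2; sub 6 for 5: 6^(6 + 1) + 2; = 279938; G_4 = 279938−1 = 279937

11, 84, 1027, 15627, 279937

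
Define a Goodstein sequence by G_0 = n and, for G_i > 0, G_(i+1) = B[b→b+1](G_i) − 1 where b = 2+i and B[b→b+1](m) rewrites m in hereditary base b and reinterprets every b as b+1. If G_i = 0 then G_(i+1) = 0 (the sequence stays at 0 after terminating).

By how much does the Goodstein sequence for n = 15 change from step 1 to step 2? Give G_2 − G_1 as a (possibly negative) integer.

1172

[0] 15 ≡ 2^(2 + 1) + 2^2 + 2 + 1 (base 2). Lift 3: 112. −1: 111.
[1] 111 ≡ 3^(3 + 1) + 3^3 + 3 (base 3). Lift 4: 1284. −1: 1283.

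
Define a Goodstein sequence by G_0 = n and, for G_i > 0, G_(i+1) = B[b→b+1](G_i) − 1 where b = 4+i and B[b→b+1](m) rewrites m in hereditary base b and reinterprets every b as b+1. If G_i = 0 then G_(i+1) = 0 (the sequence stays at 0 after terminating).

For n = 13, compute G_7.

13 —HB4→ 3·4 + 1 —bump→ 3·5 + 1 = 16 —(−1)→ 15
15 —HB5→ 3·5 —bump→ 3·6 = 18 —(−1)→ 17
17 —HB6→ 2·6 + 5 —bump→ 2·7 + 5 = 19 —(−1)→ 18
18 —HB7→ 2·7 + 4 —bump→ 2·8 + 4 = 20 —(−1)→ 19
19 —HB8→ 2·8 + 3 —bump→ 2·9 + 3 = 21 —(−1)→ 20
20 —HB9→ 2·9 + 2 —bump→ 2·10 + 2 = 22 —(−1)→ 21
21 —HB10→ 2·10 + 1 —bump→ 2·11 + 1 = 23 —(−1)→ 22
22 —HB11→ 2·11 —bump→ 2·12 = 24 —(−1)→ 23

22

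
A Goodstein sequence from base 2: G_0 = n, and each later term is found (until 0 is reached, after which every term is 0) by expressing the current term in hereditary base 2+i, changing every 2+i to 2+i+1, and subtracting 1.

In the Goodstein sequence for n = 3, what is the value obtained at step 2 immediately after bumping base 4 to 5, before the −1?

3

step 0: 3 = 2 + 1; sub 3 for 2: 3 + 1; = 4; G_1 = 4−1 = 3
step 1: 3 = 3; sub 4 for 3: 4; = 4; G_2 = 4−1 = 3
step 2: 3 = 3; sub 5 for 4: 3; = 3; G_3 = 3−1 = 2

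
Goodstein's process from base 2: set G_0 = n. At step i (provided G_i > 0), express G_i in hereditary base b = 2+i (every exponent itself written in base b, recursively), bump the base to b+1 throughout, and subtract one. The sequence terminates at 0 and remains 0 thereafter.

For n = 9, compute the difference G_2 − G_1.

base 2: 9 = 2^(2 + 1) + 1; at 3: 3^(3 + 1) + 1 = 82; next = 81
base 3: 81 = 3^(3 + 1); at 4: 4^(4 + 1) = 1024; next = 1023

942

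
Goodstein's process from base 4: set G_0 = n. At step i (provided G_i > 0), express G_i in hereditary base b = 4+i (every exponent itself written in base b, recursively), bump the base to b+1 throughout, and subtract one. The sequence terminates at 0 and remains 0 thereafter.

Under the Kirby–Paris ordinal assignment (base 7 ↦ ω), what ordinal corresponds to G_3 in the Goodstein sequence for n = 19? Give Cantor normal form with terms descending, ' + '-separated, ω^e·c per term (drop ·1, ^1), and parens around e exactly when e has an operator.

ω^2

19 —HB4→ 4^2 + 3 —bump→ 5^2 + 3 = 28 —(−1)→ 27
27 —HB5→ 5^2 + 2 —bump→ 6^2 + 2 = 38 —(−1)→ 37
37 —HB6→ 6^2 + 1 —bump→ 7^2 + 1 = 50 —(−1)→ 49
49 —HB7→ 7^2 —bump→ 8^2 = 64 —(−1)→ 63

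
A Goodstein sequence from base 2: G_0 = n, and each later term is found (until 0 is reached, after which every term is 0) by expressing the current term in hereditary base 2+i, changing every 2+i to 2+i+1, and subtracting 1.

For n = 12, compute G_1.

[0] 12 ≡ 2^(2 + 1) + 2^2 (base 2). Lift 3: 108. −1: 107.
[1] 107 ≡ 3^(3 + 1) + 2·3^2 + 2·3 + 2 (base 3). Lift 4: 1066. −1: 1065.

107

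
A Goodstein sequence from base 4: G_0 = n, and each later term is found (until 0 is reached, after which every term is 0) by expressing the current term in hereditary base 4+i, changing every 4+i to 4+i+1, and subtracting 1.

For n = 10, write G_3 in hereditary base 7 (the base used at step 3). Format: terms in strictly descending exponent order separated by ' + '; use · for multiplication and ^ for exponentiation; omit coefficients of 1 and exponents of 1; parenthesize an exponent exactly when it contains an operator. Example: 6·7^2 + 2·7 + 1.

7 + 6

10 —HB4→ 2·4 + 2 —bump→ 2·5 + 2 = 12 —(−1)→ 11
11 —HB5→ 2·5 + 1 —bump→ 2·6 + 1 = 13 —(−1)→ 12
12 —HB6→ 2·6 —bump→ 2·7 = 14 —(−1)→ 13
13 —HB7→ 7 + 6 —bump→ 8 + 6 = 14 —(−1)→ 13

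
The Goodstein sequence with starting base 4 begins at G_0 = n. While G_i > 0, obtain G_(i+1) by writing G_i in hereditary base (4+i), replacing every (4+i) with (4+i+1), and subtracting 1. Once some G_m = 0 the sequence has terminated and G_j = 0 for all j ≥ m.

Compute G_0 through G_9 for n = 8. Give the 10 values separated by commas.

8, 9, 9, 9, 9, 9, 9, 8, 7, 6

[0] 8 ≡ 2·4 (base 4). Lift 5: 10. −1: 9.
[1] 9 ≡ 5 + 4 (base 5). Lift 6: 10. −1: 9.
[2] 9 ≡ 6 + 3 (base 6). Lift 7: 10. −1: 9.
[3] 9 ≡ 7 + 2 (base 7). Lift 8: 10. −1: 9.
[4] 9 ≡ 8 + 1 (base 8). Lift 9: 10. −1: 9.
[5] 9 ≡ 9 (base 9). Lift 10: 10. −1: 9.
[6] 9 ≡ 9 (base 10). Lift 11: 9. −1: 8.
[7] 8 ≡ 8 (base 11). Lift 12: 8. −1: 7.
[8] 7 ≡ 7 (base 12). Lift 13: 7. −1: 6.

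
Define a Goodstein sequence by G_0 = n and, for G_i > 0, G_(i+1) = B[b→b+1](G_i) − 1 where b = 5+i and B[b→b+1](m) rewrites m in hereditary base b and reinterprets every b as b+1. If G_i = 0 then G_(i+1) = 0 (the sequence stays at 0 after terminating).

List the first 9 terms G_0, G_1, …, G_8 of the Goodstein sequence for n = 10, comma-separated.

10, 11, 11, 11, 11, 11, 11, 11, 10

base 5: 10 = 2·5; at 6: 2·6 = 12; next = 11
base 6: 11 = 6 + 5; at 7: 7 + 5 = 12; next = 11
base 7: 11 = 7 + 4; at 8: 8 + 4 = 12; next = 11
base 8: 11 = 8 + 3; at 9: 9 + 3 = 12; next = 11
base 9: 11 = 9 + 2; at 10: 10 + 2 = 12; next = 11
base 10: 11 = 10 + 1; at 11: 11 + 1 = 12; next = 11
base 11: 11 = 11; at 12: 12 = 12; next = 11
base 12: 11 = 11; at 13: 11 = 11; next = 10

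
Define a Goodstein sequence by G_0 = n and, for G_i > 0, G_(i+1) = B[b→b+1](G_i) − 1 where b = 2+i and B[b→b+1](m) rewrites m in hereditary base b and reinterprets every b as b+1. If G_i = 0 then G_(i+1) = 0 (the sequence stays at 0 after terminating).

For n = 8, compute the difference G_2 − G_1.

step 0: 8 = 2^(2 + 1); sub 3 for 2: 3^(3 + 1); = 81; G_1 = 81−1 = 80
step 1: 80 = 2·3^3 + 2·3^2 + 2·3 + 2; sub 4 for 3: 2·4^4 + 2·4^2 + 2·4 + 2; = 554; G_2 = 554−1 = 553

473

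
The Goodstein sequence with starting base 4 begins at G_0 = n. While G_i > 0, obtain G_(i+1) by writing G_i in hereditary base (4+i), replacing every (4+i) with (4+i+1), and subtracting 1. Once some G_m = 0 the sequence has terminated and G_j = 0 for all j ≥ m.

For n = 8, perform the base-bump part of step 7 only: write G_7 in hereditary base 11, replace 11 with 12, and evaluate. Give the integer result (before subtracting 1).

8

base 4: 8 = 2·4; at 5: 2·5 = 10; next = 9
base 5: 9 = 5 + 4; at 6: 6 + 4 = 10; next = 9
base 6: 9 = 6 + 3; at 7: 7 + 3 = 10; next = 9
base 7: 9 = 7 + 2; at 8: 8 + 2 = 10; next = 9
base 8: 9 = 8 + 1; at 9: 9 + 1 = 10; next = 9
base 9: 9 = 9; at 10: 10 = 10; next = 9
base 10: 9 = 9; at 11: 9 = 9; next = 8
base 11: 8 = 8; at 12: 8 = 8; next = 7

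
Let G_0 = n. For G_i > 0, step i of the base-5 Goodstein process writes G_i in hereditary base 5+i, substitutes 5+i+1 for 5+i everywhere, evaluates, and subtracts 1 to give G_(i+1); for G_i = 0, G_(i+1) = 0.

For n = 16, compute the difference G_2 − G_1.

i=0: 16 = 3·5 + 1 (b=5); 5→6: 3·6 + 1 = 19; 19−1 = 18
i=1: 18 = 3·6 (b=6); 6→7: 3·7 = 21; 21−1 = 20

2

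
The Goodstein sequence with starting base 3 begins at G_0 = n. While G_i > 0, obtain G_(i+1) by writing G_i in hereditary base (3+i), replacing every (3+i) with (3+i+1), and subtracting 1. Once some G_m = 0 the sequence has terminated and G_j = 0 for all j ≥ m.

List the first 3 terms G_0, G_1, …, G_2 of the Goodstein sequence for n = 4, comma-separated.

4, 4, 4

[0] 4 ≡ 3 + 1 (base 3). Lift 4: 5. −1: 4.
[1] 4 ≡ 4 (base 4). Lift 5: 5. −1: 4.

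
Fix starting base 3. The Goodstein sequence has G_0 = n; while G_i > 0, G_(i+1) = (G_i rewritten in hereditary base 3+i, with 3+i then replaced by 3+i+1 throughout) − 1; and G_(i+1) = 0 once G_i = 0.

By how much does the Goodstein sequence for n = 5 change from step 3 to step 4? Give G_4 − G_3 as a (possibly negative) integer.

G_0 = 5. HB_3(5) = 3 + 2. Bump = 6. G_1 = 5.
G_1 = 5. HB_4(5) = 4 + 1. Bump = 6. G_2 = 5.
G_2 = 5. HB_5(5) = 5. Bump = 6. G_3 = 5.
G_3 = 5. HB_6(5) = 5. Bump = 5. G_4 = 4.

-1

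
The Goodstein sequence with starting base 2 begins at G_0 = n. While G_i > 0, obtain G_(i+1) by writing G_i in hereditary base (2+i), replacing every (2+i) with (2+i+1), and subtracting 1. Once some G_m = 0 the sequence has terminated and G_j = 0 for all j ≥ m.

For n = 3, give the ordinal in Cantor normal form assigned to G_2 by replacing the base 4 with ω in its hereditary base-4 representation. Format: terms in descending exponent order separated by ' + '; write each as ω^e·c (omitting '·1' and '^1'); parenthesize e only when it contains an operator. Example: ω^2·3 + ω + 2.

3

i=0: 3 = 2 + 1 (b=2); 2→3: 3 + 1 = 4; 4−1 = 3
i=1: 3 = 3 (b=3); 3→4: 4 = 4; 4−1 = 3
i=2: 3 = 3 (b=4); 4→5: 3 = 3; 3−1 = 2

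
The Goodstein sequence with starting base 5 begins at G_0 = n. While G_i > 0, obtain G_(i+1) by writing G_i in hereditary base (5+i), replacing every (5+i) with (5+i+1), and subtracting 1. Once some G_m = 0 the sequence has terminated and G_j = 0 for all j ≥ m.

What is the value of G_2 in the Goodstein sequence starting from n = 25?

39

base 5: 25 = 5^2; at 6: 6^2 = 36; next = 35
base 6: 35 = 5·6 + 5; at 7: 5·7 + 5 = 40; next = 39
base 7: 39 = 5·7 + 4; at 8: 5·8 + 4 = 44; next = 43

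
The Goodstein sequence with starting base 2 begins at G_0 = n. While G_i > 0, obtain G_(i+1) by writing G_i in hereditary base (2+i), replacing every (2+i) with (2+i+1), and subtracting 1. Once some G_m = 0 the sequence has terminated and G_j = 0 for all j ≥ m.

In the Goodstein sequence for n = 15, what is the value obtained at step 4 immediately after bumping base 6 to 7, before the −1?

G_0=15  [base 2] 2^(2 + 1) + 2^2 + 2 + 1  →[2↦3]→  3^(3 + 1) + 3^3 + 3 + 1 = 112  −1 ⇒ G_1=111
G_1=111  [base 3] 3^(3 + 1) + 3^3 + 3  →[3↦4]→  4^(4 + 1) + 4^4 + 4 = 1284  −1 ⇒ G_2=1283
G_2=1283  [base 4] 4^(4 + 1) + 4^4 + 3  →[4↦5]→  5^(5 + 1) + 5^5 + 3 = 18753  −1 ⇒ G_3=18752
G_3=18752  [base 5] 5^(5 + 1) + 5^5 + 2  →[5↦6]→  6^(6 + 1) + 6^6 + 2 = 326594  −1 ⇒ G_4=326593
G_4=326593  [base 6] 6^(6 + 1) + 6^6 + 1  →[6↦7]→  7^(7 + 1) + 7^7 + 1 = 6588345  −1 ⇒ G_5=6588344

6588345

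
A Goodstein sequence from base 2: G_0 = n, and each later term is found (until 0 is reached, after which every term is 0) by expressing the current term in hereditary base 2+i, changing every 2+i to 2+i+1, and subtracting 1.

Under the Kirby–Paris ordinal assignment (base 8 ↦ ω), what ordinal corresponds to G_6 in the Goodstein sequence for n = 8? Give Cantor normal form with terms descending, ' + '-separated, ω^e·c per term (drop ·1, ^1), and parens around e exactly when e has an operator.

ω^ω·2 + ω^2·2 + ω + 3

(0) 8|_2 = 2^(2 + 1) ↦ 3^(3 + 1)|_3 = 81 ⇒ 80
(1) 80|_3 = 2·3^3 + 2·3^2 + 2·3 + 2 ↦ 2·4^4 + 2·4^2 + 2·4 + 2|_4 = 554 ⇒ 553
(2) 553|_4 = 2·4^4 + 2·4^2 + 2·4 + 1 ↦ 2·5^5 + 2·5^2 + 2·5 + 1|_5 = 6311 ⇒ 6310
(3) 6310|_5 = 2·5^5 + 2·5^2 + 2·5 ↦ 2·6^6 + 2·6^2 + 2·6|_6 = 93396 ⇒ 93395
(4) 93395|_6 = 2·6^6 + 2·6^2 + 6 + 5 ↦ 2·7^7 + 2·7^2 + 7 + 5|_7 = 1647196 ⇒ 1647195
(5) 1647195|_7 = 2·7^7 + 2·7^2 + 7 + 4 ↦ 2·8^8 + 2·8^2 + 8 + 4|_8 = 33554572 ⇒ 33554571
(6) 33554571|_8 = 2·8^8 + 2·8^2 + 8 + 3 ↦ 2·9^9 + 2·9^2 + 9 + 3|_9 = 774841152 ⇒ 774841151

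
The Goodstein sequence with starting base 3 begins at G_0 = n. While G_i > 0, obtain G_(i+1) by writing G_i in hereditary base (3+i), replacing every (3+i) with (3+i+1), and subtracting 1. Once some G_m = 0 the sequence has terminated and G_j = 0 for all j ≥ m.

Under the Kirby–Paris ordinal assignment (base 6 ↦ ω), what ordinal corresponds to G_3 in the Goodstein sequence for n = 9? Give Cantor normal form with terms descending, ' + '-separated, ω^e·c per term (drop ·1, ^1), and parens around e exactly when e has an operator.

(0) 9|_3 = 3^2 ↦ 4^2|_4 = 16 ⇒ 15
(1) 15|_4 = 3·4 + 3 ↦ 3·5 + 3|_5 = 18 ⇒ 17
(2) 17|_5 = 3·5 + 2 ↦ 3·6 + 2|_6 = 20 ⇒ 19

ω·3 + 1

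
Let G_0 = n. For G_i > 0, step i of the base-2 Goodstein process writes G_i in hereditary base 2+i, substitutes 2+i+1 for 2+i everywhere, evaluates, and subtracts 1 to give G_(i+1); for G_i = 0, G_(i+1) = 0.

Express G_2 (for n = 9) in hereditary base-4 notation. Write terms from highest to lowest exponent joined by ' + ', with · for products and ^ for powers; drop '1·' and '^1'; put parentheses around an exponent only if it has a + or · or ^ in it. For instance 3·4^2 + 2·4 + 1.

9 —HB2→ 2^(2 + 1) + 1 —bump→ 3^(3 + 1) + 1 = 82 —(−1)→ 81
81 —HB3→ 3^(3 + 1) —bump→ 4^(4 + 1) = 1024 —(−1)→ 1023
1023 —HB4→ 3·4^4 + 3·4^3 + 3·4^2 + 3·4 + 3 —bump→ 3·5^5 + 3·5^3 + 3·5^2 + 3·5 + 3 = 9843 —(−1)→ 9842

3·4^4 + 3·4^3 + 3·4^2 + 3·4 + 3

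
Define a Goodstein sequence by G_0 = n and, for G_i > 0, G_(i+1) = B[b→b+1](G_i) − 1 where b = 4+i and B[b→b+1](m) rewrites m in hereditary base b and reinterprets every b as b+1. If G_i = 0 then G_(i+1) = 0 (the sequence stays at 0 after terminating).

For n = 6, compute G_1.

6

G_0=6  [base 4] 4 + 2  →[4↦5]→  5 + 2 = 7  −1 ⇒ G_1=6
G_1=6  [base 5] 5 + 1  →[5↦6]→  6 + 1 = 7  −1 ⇒ G_2=6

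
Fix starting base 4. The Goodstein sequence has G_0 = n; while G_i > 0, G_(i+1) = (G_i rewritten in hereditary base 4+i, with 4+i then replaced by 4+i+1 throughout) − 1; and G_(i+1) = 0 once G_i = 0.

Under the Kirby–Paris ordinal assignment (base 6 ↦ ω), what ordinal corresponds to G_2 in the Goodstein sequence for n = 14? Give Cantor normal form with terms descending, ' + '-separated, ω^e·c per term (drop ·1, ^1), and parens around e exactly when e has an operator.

ω·3

i=0: 14 = 3·4 + 2 (b=4); 4→5: 3·5 + 2 = 17; 17−1 = 16
i=1: 16 = 3·5 + 1 (b=5); 5→6: 3·6 + 1 = 19; 19−1 = 18
i=2: 18 = 3·6 (b=6); 6→7: 3·7 = 21; 21−1 = 20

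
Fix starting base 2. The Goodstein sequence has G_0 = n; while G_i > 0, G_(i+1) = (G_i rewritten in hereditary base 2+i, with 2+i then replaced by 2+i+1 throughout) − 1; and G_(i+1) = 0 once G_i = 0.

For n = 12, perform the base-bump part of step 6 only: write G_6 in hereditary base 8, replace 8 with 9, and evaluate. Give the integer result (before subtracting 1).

i=0: 12 = 2^(2 + 1) + 2^2 (b=2); 2→3: 3^(3 + 1) + 3^3 = 108; 108−1 = 107
i=1: 107 = 3^(3 + 1) + 2·3^2 + 2·3 + 2 (b=3); 3→4: 4^(4 + 1) + 2·4^2 + 2·4 + 2 = 1066; 1066−1 = 1065
i=2: 1065 = 4^(4 + 1) + 2·4^2 + 2·4 + 1 (b=4); 4→5: 5^(5 + 1) + 2·5^2 + 2·5 + 1 = 15686; 15686−1 = 15685
i=3: 15685 = 5^(5 + 1) + 2·5^2 + 2·5 (b=5); 5→6: 6^(6 + 1) + 2·6^2 + 2·6 = 280020; 280020−1 = 280019
i=4: 280019 = 6^(6 + 1) + 2·6^2 + 6 + 5 (b=6); 6→7: 7^(7 + 1) + 2·7^2 + 7 + 5 = 5764911; 5764911−1 = 5764910
i=5: 5764910 = 7^(7 + 1) + 2·7^2 + 7 + 4 (b=7); 7→8: 8^(8 + 1) + 2·8^2 + 8 + 4 = 134217868; 134217868−1 = 134217867
i=6: 134217867 = 8^(8 + 1) + 2·8^2 + 8 + 3 (b=8); 8→9: 9^(9 + 1) + 2·9^2 + 9 + 3 = 3486784575; 3486784575−1 = 3486784574

3486784575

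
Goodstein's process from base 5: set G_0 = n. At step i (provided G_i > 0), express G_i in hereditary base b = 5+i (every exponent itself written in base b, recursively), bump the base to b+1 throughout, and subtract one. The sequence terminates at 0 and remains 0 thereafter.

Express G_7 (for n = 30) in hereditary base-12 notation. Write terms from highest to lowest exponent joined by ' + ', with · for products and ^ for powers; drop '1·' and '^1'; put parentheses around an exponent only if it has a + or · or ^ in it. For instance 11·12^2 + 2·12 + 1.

(0) 30|_5 = 5^2 + 5 ↦ 6^2 + 6|_6 = 42 ⇒ 41
(1) 41|_6 = 6^2 + 5 ↦ 7^2 + 5|_7 = 54 ⇒ 53
(2) 53|_7 = 7^2 + 4 ↦ 8^2 + 4|_8 = 68 ⇒ 67
(3) 67|_8 = 8^2 + 3 ↦ 9^2 + 3|_9 = 84 ⇒ 83
(4) 83|_9 = 9^2 + 2 ↦ 10^2 + 2|_10 = 102 ⇒ 101
(5) 101|_10 = 10^2 + 1 ↦ 11^2 + 1|_11 = 122 ⇒ 121
(6) 121|_11 = 11^2 ↦ 12^2|_12 = 144 ⇒ 143
(7) 143|_12 = 11·12 + 11 ↦ 11·13 + 11|_13 = 154 ⇒ 153

11·12 + 11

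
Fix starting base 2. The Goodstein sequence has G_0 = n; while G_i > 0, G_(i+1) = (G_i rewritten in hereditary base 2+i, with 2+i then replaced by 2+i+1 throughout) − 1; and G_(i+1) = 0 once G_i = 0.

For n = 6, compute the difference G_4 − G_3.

6 —HB2→ 2^2 + 2 —bump→ 3^3 + 3 = 30 —(−1)→ 29
29 —HB3→ 3^3 + 2 —bump→ 4^4 + 2 = 258 —(−1)→ 257
257 —HB4→ 4^4 + 1 —bump→ 5^5 + 1 = 3126 —(−1)→ 3125
3125 —HB5→ 5^5 —bump→ 6^6 = 46656 —(−1)→ 46655

43530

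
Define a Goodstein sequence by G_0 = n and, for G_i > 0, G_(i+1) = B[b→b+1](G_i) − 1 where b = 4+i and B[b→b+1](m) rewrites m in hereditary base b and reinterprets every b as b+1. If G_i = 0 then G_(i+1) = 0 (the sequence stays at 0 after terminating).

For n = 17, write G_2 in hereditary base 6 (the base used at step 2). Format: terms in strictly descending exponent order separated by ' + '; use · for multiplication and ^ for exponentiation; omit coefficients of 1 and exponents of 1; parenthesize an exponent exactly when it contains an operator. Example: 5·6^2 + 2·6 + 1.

(0) 17|_4 = 4^2 + 1 ↦ 5^2 + 1|_5 = 26 ⇒ 25
(1) 25|_5 = 5^2 ↦ 6^2|_6 = 36 ⇒ 35

5·6 + 5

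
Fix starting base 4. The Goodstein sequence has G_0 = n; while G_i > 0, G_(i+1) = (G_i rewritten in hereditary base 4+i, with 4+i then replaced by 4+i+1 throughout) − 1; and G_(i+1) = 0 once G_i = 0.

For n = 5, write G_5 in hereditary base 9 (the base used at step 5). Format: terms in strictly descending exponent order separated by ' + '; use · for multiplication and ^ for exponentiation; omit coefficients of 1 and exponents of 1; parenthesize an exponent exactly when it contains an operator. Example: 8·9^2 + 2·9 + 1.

G_0 = 5. HB_4(5) = 4 + 1. Bump = 6. G_1 = 5.
G_1 = 5. HB_5(5) = 5. Bump = 6. G_2 = 5.
G_2 = 5. HB_6(5) = 5. Bump = 5. G_3 = 4.
G_3 = 4. HB_7(4) = 4. Bump = 4. G_4 = 3.
G_4 = 3. HB_8(3) = 3. Bump = 3. G_5 = 2.
G_5 = 2. HB_9(2) = 2. Bump = 2. G_6 = 1.

2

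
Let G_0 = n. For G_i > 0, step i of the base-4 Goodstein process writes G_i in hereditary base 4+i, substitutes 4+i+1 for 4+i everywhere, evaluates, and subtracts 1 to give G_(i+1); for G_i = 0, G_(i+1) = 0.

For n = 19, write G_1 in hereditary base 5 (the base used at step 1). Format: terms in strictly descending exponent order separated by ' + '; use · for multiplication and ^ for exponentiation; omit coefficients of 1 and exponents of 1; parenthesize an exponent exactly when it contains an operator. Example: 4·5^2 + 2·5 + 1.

5^2 + 2

G_0=19  [base 4] 4^2 + 3  →[4↦5]→  5^2 + 3 = 28  −1 ⇒ G_1=27
G_1=27  [base 5] 5^2 + 2  →[5↦6]→  6^2 + 2 = 38  −1 ⇒ G_2=37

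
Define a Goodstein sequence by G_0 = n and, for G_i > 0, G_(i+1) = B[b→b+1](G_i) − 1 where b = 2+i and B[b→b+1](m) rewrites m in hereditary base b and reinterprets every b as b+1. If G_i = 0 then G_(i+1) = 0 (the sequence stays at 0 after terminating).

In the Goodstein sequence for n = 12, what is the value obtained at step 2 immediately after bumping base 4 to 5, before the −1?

15686

(0) 12|_2 = 2^(2 + 1) + 2^2 ↦ 3^(3 + 1) + 3^3|_3 = 108 ⇒ 107
(1) 107|_3 = 3^(3 + 1) + 2·3^2 + 2·3 + 2 ↦ 4^(4 + 1) + 2·4^2 + 2·4 + 2|_4 = 1066 ⇒ 1065
(2) 1065|_4 = 4^(4 + 1) + 2·4^2 + 2·4 + 1 ↦ 5^(5 + 1) + 2·5^2 + 2·5 + 1|_5 = 15686 ⇒ 15685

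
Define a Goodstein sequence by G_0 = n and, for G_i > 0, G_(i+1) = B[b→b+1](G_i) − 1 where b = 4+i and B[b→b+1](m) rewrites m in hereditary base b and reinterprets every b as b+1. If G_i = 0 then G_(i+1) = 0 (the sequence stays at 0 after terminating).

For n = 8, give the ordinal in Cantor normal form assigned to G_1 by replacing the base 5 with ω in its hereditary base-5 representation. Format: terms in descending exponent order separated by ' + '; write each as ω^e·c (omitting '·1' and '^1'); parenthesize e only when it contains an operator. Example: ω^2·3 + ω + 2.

G_0 = 8. HB_4(8) = 2·4. Bump = 10. G_1 = 9.
G_1 = 9. HB_5(9) = 5 + 4. Bump = 10. G_2 = 9.

ω + 4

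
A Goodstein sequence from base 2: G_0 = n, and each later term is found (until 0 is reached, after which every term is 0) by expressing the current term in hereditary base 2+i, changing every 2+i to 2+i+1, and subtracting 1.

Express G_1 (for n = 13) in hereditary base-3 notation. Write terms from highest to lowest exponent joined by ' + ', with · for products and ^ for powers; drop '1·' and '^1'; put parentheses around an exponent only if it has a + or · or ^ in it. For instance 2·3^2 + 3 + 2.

3^(3 + 1) + 3^3

i=0: 13 = 2^(2 + 1) + 2^2 + 1 (b=2); 2→3: 3^(3 + 1) + 3^3 + 1 = 109; 109−1 = 108
i=1: 108 = 3^(3 + 1) + 3^3 (b=3); 3→4: 4^(4 + 1) + 4^4 = 1280; 1280−1 = 1279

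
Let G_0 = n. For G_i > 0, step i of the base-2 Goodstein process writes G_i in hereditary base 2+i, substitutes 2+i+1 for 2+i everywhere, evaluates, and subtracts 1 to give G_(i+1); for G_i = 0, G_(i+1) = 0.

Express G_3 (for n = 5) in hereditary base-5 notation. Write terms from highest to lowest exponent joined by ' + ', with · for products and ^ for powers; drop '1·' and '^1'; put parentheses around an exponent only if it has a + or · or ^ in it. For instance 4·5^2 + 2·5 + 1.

3·5^3 + 3·5^2 + 3·5 + 2

5 —HB2→ 2^2 + 1 —bump→ 3^3 + 1 = 28 —(−1)→ 27
27 —HB3→ 3^3 —bump→ 4^4 = 256 —(−1)→ 255
255 —HB4→ 3·4^3 + 3·4^2 + 3·4 + 3 —bump→ 3·5^3 + 3·5^2 + 3·5 + 3 = 468 —(−1)→ 467
467 —HB5→ 3·5^3 + 3·5^2 + 3·5 + 2 —bump→ 3·6^3 + 3·6^2 + 3·6 + 2 = 776 —(−1)→ 775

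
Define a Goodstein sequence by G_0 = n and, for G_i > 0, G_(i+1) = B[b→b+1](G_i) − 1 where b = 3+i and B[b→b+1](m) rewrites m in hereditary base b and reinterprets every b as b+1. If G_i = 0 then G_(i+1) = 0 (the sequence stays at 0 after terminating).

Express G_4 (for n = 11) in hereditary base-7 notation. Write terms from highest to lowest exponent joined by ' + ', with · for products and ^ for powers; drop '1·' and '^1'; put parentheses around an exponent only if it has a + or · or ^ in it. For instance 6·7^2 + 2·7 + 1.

G_0=11  [base 3] 3^2 + 2  →[3↦4]→  4^2 + 2 = 18  −1 ⇒ G_1=17
G_1=17  [base 4] 4^2 + 1  →[4↦5]→  5^2 + 1 = 26  −1 ⇒ G_2=25
G_2=25  [base 5] 5^2  →[5↦6]→  6^2 = 36  −1 ⇒ G_3=35
G_3=35  [base 6] 5·6 + 5  →[6↦7]→  5·7 + 5 = 40  −1 ⇒ G_4=39
G_4=39  [base 7] 5·7 + 4  →[7↦8]→  5·8 + 4 = 44  −1 ⇒ G_5=43

5·7 + 4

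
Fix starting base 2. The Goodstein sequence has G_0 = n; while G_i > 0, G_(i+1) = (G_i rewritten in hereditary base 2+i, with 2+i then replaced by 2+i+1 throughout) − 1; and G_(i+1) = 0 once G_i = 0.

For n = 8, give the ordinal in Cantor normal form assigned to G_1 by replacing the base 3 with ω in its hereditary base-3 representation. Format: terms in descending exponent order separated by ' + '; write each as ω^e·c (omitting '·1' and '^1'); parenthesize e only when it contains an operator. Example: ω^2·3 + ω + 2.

ω^ω·2 + ω^2·2 + ω·2 + 2

8 —HB2→ 2^(2 + 1) —bump→ 3^(3 + 1) = 81 —(−1)→ 80
80 —HB3→ 2·3^3 + 2·3^2 + 2·3 + 2 —bump→ 2·4^4 + 2·4^2 + 2·4 + 2 = 554 —(−1)→ 553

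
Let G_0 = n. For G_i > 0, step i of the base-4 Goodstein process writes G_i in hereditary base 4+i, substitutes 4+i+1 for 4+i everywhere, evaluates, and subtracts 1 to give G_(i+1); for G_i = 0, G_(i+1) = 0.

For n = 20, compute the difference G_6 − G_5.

i=0: 20 = 4^2 + 4 (b=4); 4→5: 5^2 + 5 = 30; 30−1 = 29
i=1: 29 = 5^2 + 4 (b=5); 5→6: 6^2 + 4 = 40; 40−1 = 39
i=2: 39 = 6^2 + 3 (b=6); 6→7: 7^2 + 3 = 52; 52−1 = 51
i=3: 51 = 7^2 + 2 (b=7); 7→8: 8^2 + 2 = 66; 66−1 = 65
i=4: 65 = 8^2 + 1 (b=8); 8→9: 9^2 + 1 = 82; 82−1 = 81
i=5: 81 = 9^2 (b=9); 9→10: 10^2 = 100; 100−1 = 99

18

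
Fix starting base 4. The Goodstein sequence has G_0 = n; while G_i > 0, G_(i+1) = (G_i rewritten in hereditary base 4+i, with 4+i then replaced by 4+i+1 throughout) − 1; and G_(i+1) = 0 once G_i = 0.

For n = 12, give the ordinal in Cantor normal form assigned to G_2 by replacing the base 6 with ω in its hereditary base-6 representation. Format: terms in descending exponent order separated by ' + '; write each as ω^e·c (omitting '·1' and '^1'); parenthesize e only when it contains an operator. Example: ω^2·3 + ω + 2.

ω·2 + 3

(0) 12|_4 = 3·4 ↦ 3·5|_5 = 15 ⇒ 14
(1) 14|_5 = 2·5 + 4 ↦ 2·6 + 4|_6 = 16 ⇒ 15
(2) 15|_6 = 2·6 + 3 ↦ 2·7 + 3|_7 = 17 ⇒ 16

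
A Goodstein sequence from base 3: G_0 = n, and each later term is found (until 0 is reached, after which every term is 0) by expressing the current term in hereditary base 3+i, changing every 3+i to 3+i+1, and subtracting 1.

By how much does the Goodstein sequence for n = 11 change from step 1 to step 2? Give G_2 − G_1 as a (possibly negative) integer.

(0) 11|_3 = 3^2 + 2 ↦ 4^2 + 2|_4 = 18 ⇒ 17
(1) 17|_4 = 4^2 + 1 ↦ 5^2 + 1|_5 = 26 ⇒ 25

8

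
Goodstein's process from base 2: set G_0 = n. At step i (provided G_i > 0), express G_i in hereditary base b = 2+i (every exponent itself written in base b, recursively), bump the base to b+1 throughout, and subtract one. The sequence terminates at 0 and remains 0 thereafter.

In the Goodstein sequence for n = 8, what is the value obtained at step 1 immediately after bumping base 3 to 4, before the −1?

554

[0] 8 ≡ 2^(2 + 1) (base 2). Lift 3: 81. −1: 80.
[1] 80 ≡ 2·3^3 + 2·3^2 + 2·3 + 2 (base 3). Lift 4: 554. −1: 553.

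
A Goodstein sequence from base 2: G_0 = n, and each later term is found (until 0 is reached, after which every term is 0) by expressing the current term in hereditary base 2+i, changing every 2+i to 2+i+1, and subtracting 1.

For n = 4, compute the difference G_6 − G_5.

30

[0] 4 ≡ 2^2 (base 2). Lift 3: 27. −1: 26.
[1] 26 ≡ 2·3^2 + 2·3 + 2 (base 3). Lift 4: 42. −1: 41.
[2] 41 ≡ 2·4^2 + 2·4 + 1 (base 4). Lift 5: 61. −1: 60.
[3] 60 ≡ 2·5^2 + 2·5 (base 5). Lift 6: 84. −1: 83.
[4] 83 ≡ 2·6^2 + 6 + 5 (base 6). Lift 7: 110. −1: 109.
[5] 109 ≡ 2·7^2 + 7 + 4 (base 7). Lift 8: 140. −1: 139.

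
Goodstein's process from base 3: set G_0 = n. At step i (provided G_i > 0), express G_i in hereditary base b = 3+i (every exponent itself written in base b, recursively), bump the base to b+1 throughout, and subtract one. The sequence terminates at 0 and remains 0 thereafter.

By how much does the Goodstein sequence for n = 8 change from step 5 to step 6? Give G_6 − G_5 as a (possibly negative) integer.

0

base 3: 8 = 2·3 + 2; at 4: 2·4 + 2 = 10; next = 9
base 4: 9 = 2·4 + 1; at 5: 2·5 + 1 = 11; next = 10
base 5: 10 = 2·5; at 6: 2·6 = 12; next = 11
base 6: 11 = 6 + 5; at 7: 7 + 5 = 12; next = 11
base 7: 11 = 7 + 4; at 8: 8 + 4 = 12; next = 11
base 8: 11 = 8 + 3; at 9: 9 + 3 = 12; next = 11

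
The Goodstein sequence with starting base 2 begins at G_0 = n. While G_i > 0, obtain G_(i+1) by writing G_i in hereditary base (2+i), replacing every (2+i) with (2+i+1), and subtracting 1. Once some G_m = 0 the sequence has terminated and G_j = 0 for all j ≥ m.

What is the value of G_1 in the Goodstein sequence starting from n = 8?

80

8 —HB2→ 2^(2 + 1) —bump→ 3^(3 + 1) = 81 —(−1)→ 80
80 —HB3→ 2·3^3 + 2·3^2 + 2·3 + 2 —bump→ 2·4^4 + 2·4^2 + 2·4 + 2 = 554 —(−1)→ 553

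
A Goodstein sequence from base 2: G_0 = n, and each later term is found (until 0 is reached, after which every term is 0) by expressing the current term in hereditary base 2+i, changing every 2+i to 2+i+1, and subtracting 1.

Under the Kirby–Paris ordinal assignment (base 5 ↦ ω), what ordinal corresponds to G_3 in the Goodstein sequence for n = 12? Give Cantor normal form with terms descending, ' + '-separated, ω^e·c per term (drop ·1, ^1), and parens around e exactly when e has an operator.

i=0: 12 = 2^(2 + 1) + 2^2 (b=2); 2→3: 3^(3 + 1) + 3^3 = 108; 108−1 = 107
i=1: 107 = 3^(3 + 1) + 2·3^2 + 2·3 + 2 (b=3); 3→4: 4^(4 + 1) + 2·4^2 + 2·4 + 2 = 1066; 1066−1 = 1065
i=2: 1065 = 4^(4 + 1) + 2·4^2 + 2·4 + 1 (b=4); 4→5: 5^(5 + 1) + 2·5^2 + 2·5 + 1 = 15686; 15686−1 = 15685
i=3: 15685 = 5^(5 + 1) + 2·5^2 + 2·5 (b=5); 5→6: 6^(6 + 1) + 2·6^2 + 2·6 = 280020; 280020−1 = 280019

ω^(ω + 1) + ω^2·2 + ω·2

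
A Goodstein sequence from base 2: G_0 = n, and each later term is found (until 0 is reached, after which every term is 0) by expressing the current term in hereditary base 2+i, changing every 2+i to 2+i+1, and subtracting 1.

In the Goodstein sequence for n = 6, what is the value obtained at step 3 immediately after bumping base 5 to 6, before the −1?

46656

G_0 = 6. HB_2(6) = 2^2 + 2. Bump = 30. G_1 = 29.
G_1 = 29. HB_3(29) = 3^3 + 2. Bump = 258. G_2 = 257.
G_2 = 257. HB_4(257) = 4^4 + 1. Bump = 3126. G_3 = 3125.
G_3 = 3125. HB_5(3125) = 5^5. Bump = 46656. G_4 = 46655.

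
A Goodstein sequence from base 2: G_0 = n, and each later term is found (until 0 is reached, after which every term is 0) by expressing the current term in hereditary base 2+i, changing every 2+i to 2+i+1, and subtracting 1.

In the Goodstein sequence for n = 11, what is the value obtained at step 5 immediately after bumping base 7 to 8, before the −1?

134217728

G_0 = 11. HB_2(11) = 2^(2 + 1) + 2 + 1. Bump = 85. G_1 = 84.
G_1 = 84. HB_3(84) = 3^(3 + 1) + 3. Bump = 1028. G_2 = 1027.
G_2 = 1027. HB_4(1027) = 4^(4 + 1) + 3. Bump = 15628. G_3 = 15627.
G_3 = 15627. HB_5(15627) = 5^(5 + 1) + 2. Bump = 279938. G_4 = 279937.
G_4 = 279937. HB_6(279937) = 6^(6 + 1) + 1. Bump = 5764802. G_5 = 5764801.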